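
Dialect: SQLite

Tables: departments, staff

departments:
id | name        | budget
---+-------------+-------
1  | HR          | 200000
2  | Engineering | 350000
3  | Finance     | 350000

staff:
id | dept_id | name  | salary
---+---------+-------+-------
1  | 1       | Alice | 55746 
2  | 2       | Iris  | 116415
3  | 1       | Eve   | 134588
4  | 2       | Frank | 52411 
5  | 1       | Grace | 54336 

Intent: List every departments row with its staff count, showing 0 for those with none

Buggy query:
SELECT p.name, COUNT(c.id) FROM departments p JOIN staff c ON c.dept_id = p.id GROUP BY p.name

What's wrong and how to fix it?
Bug: An inner join excludes parents with zero children

Fix: Switch to LEFT JOIN to retain unmatched parent rows

Corrected query:
SELECT p.name, COUNT(c.id) FROM departments p LEFT JOIN staff c ON c.dept_id = p.id GROUP BY p.name

Result:
name        | COUNT(c.id)
------------+------------
Engineering | 2          
Finance     | 0          
HR          | 3          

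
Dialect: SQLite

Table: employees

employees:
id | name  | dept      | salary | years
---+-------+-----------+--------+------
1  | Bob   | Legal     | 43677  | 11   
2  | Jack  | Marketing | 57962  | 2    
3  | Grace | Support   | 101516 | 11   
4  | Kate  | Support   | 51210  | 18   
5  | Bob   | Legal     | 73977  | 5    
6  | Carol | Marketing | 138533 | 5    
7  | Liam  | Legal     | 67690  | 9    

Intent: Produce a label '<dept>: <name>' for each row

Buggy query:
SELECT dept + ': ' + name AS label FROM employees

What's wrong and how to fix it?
Bug: SQLite uses || for string concatenation; + coerces text to numbers (yielding 0)

Fix: Replace + with || to concatenate text

Corrected query:
SELECT dept || ': ' || name AS label FROM employees

Result:
label           
----------------
Legal: Bob      
Marketing: Jack 
Support: Grace  
Support: Kate   
Legal: Bob      
Marketing: Carol
Legal: Liam     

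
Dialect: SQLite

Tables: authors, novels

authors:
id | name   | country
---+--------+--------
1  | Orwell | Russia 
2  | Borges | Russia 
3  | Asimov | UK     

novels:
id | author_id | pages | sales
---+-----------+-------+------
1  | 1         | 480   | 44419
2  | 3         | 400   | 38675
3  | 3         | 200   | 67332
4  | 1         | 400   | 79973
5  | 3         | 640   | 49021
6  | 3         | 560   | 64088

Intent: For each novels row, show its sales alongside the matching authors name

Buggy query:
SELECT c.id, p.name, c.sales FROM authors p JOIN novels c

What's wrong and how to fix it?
Bug: Missing join condition: each novels row is matched to all authors rows instead of just its own

Fix: Add ON c.author_id = p.id to the JOIN

Corrected query:
SELECT c.id, p.name, c.sales FROM authors p JOIN novels c ON c.author_id = p.id

Result:
id | name   | sales
---+--------+------
1  | Orwell | 44419
2  | Asimov | 38675
3  | Asimov | 67332
4  | Orwell | 79973
5  | Asimov | 49021
6  | Asimov | 64088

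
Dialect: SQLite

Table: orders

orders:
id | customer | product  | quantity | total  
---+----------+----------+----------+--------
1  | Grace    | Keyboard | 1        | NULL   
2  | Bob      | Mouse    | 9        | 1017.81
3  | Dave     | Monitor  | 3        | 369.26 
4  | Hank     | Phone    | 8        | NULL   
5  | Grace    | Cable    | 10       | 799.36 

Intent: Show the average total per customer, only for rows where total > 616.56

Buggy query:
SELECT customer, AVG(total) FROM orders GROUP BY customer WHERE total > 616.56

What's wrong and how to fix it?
Bug: Row-level WHERE must come before GROUP BY in the clause order

Fix: Move the WHERE clause before GROUP BY

Corrected query:
SELECT customer, AVG(total) FROM orders WHERE total > 616.56 GROUP BY customer

Result:
customer | AVG(total)
---------+-----------
Bob      | 1017.81   
Grace    | 799.36    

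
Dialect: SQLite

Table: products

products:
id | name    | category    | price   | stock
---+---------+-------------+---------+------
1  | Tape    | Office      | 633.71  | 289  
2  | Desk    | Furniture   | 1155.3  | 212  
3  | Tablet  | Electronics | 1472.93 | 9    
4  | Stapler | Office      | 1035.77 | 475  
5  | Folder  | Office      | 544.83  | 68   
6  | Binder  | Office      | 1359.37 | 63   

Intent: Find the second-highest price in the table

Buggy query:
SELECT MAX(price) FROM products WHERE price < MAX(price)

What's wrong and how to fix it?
Bug: The inner MAX is an aggregate inside WHERE, which is not allowed

Fix: Compute the overall MAX in a subquery, then take MAX of rows below it

Corrected query:
SELECT MAX(price) FROM products WHERE price < (SELECT MAX(price) FROM products)

Result:
MAX(price)
----------
1359.37   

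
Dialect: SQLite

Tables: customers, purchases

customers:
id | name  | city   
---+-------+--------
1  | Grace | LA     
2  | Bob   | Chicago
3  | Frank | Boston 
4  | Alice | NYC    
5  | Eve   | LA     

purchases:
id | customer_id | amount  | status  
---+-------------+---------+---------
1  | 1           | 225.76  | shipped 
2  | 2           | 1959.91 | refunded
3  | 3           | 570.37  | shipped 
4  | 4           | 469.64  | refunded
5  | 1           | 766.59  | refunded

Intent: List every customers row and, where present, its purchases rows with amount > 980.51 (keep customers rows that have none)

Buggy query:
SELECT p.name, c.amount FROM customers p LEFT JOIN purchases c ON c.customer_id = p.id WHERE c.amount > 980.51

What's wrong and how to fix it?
Bug: A WHERE condition on the right-hand table after LEFT JOIN drops unmatched parents

Fix: Put 'c.amount > 980.51' in the JOIN's ON clause instead of WHERE

Corrected query:
SELECT p.name, c.amount FROM customers p LEFT JOIN purchases c ON c.customer_id = p.id AND c.amount > 980.51

Result:
name  | amount 
------+--------
Grace | NULL   
Bob   | 1959.91
Frank | NULL   
Alice | NULL   
Eve   | NULL   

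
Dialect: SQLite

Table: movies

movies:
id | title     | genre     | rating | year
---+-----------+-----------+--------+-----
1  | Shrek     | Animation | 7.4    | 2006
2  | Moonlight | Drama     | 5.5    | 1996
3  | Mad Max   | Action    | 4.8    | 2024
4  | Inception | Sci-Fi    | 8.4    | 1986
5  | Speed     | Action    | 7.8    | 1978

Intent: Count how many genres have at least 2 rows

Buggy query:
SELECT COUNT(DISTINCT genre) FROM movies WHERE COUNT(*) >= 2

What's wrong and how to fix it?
Bug: COUNT(*) cannot appear in WHERE; the per-group count doesn't exist yet

Fix: Group first with HAVING COUNT(*) >= 2, then COUNT the resulting groups

Corrected query:
SELECT COUNT(*) FROM (SELECT genre FROM movies GROUP BY genre HAVING COUNT(*) >= 2)

Result:
COUNT(*)
--------
1       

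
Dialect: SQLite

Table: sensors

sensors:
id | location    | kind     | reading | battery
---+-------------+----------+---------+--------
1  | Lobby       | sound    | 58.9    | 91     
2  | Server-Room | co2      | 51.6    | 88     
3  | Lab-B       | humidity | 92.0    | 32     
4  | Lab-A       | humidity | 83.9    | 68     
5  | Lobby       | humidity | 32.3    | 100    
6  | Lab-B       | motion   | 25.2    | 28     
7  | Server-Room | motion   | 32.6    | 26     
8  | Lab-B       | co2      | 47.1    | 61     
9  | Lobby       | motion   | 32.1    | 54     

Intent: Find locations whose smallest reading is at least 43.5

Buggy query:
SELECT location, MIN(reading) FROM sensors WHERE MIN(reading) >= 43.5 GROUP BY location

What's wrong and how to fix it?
Bug: Aggregates like MIN are computed per group after WHERE runs

Fix: Replace WHERE with HAVING after the GROUP BY

Corrected query:
SELECT location, MIN(reading) FROM sensors GROUP BY location HAVING MIN(reading) >= 43.5

Result:
location | MIN(reading)
---------+-------------
Lab-A    | 83.9        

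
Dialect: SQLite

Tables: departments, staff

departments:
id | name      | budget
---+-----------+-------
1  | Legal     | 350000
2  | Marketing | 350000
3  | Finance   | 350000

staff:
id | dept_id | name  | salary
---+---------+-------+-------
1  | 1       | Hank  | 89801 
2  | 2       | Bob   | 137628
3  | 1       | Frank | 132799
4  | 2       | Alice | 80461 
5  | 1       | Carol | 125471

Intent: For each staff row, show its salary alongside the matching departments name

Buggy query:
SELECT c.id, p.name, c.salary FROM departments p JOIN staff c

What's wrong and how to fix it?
Bug: JOIN with no ON clause produces a cartesian product; every staff row pairs with every departments row

Fix: Specify the join condition linking the foreign key to the parent id

Corrected query:
SELECT c.id, p.name, c.salary FROM departments p JOIN staff c ON c.dept_id = p.id

Result:
id | name      | salary
---+-----------+-------
1  | Legal     | 89801 
2  | Marketing | 137628
3  | Legal     | 132799
4  | Marketing | 80461 
5  | Legal     | 125471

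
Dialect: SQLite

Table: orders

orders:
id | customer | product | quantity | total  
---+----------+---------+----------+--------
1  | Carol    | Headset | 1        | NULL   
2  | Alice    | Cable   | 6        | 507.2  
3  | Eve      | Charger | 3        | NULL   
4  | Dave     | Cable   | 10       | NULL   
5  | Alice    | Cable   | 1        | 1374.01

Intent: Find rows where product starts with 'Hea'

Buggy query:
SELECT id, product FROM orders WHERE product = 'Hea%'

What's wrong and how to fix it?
Bug: Wildcards only work with LIKE; '=' treats '%' as a literal character

Fix: Use LIKE for wildcard pattern matching

Corrected query:
SELECT id, product FROM orders WHERE product LIKE 'Hea%'

Result:
id | product
---+--------
1  | Headset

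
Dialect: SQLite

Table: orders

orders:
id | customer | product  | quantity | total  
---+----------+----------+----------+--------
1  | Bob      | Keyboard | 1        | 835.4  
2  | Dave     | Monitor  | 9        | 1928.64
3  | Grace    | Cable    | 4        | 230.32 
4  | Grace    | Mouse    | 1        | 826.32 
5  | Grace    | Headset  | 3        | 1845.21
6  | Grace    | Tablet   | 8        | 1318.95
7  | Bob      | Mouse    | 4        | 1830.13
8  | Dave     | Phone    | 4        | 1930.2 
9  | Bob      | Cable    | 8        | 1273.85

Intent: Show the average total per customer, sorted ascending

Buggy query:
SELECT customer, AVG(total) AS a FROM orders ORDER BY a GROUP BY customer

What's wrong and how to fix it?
Bug: GROUP BY must precede ORDER BY

Fix: Reorder: SELECT … FROM … GROUP BY … ORDER BY …

Corrected query:
SELECT customer, AVG(total) AS a FROM orders GROUP BY customer ORDER BY a

Result:
customer | a          
---------+------------
Grace    | 1055.2     
Bob      | 1313.126667
Dave     | 1929.42    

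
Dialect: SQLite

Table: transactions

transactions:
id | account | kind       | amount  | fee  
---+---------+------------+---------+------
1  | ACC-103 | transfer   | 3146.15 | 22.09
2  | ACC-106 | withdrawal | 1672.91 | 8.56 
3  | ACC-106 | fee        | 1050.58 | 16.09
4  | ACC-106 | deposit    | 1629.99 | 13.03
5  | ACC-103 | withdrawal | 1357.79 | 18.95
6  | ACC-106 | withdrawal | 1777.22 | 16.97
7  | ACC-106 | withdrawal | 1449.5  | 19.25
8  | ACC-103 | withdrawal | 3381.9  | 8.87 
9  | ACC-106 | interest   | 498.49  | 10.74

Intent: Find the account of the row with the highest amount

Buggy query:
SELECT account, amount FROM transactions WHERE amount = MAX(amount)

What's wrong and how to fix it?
Bug: WHERE is evaluated per row; an aggregate over the whole table isn't defined there

Fix: Wrap MAX in a scalar subquery so WHERE compares against a single value

Corrected query:
SELECT account, amount FROM transactions WHERE amount = (SELECT MAX(amount) FROM transactions)

Result:
account | amount
--------+-------
ACC-103 | 3381.9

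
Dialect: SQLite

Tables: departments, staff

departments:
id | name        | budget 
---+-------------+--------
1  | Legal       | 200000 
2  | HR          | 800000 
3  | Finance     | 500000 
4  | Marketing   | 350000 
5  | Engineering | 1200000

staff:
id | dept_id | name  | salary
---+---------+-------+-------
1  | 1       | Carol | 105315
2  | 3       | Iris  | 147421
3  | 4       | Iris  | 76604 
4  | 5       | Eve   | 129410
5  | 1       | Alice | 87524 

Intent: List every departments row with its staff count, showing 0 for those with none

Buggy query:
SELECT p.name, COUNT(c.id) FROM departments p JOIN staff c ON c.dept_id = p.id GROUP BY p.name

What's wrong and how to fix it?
Bug: An inner join excludes parents with zero children

Fix: Switch to LEFT JOIN to retain unmatched parent rows

Corrected query:
SELECT p.name, COUNT(c.id) FROM departments p LEFT JOIN staff c ON c.dept_id = p.id GROUP BY p.name

Result:
name        | COUNT(c.id)
------------+------------
Engineering | 1          
Finance     | 1          
HR          | 0          
Legal       | 2          
Marketing   | 1          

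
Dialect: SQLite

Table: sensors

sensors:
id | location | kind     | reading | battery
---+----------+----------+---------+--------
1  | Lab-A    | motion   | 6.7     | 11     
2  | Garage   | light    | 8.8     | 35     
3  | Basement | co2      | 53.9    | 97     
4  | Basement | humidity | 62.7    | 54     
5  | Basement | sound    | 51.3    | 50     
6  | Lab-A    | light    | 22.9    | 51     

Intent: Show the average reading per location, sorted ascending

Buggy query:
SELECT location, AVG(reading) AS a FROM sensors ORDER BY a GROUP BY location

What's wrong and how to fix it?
Bug: ORDER BY appears before GROUP BY; SQL clause order requires GROUP BY first

Fix: Move ORDER BY to the end, after GROUP BY

Corrected query:
SELECT location, AVG(reading) AS a FROM sensors GROUP BY location ORDER BY a

Result:
location | a        
---------+----------
Garage   | 8.8      
Lab-A    | 14.8     
Basement | 55.966667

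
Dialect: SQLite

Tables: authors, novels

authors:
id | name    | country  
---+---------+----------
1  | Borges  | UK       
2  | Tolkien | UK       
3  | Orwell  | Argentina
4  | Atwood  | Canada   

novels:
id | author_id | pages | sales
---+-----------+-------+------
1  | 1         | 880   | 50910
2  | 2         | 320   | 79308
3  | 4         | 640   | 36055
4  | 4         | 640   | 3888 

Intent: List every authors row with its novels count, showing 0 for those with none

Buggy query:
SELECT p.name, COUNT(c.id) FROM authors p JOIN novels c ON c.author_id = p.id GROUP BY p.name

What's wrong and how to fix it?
Bug: An inner join excludes parents with zero children

Fix: Switch to LEFT JOIN to retain unmatched parent rows

Corrected query:
SELECT p.name, COUNT(c.id) FROM authors p LEFT JOIN novels c ON c.author_id = p.id GROUP BY p.name

Result:
name    | COUNT(c.id)
--------+------------
Atwood  | 2          
Borges  | 1          
Orwell  | 0          
Tolkien | 1          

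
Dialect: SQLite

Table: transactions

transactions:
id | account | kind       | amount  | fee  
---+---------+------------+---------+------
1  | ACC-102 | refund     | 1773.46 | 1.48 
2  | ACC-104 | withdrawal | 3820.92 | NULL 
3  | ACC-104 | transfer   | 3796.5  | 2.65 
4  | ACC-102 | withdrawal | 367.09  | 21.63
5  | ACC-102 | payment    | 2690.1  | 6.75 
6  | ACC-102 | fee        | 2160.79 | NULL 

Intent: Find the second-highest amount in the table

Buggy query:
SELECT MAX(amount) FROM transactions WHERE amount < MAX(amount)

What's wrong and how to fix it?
Bug: The inner MAX is an aggregate inside WHERE, which is not allowed

Fix: Put the inner MAX in a scalar subquery

Corrected query:
SELECT MAX(amount) FROM transactions WHERE amount < (SELECT MAX(amount) FROM transactions)

Result:
MAX(amount)
-----------
3796.5     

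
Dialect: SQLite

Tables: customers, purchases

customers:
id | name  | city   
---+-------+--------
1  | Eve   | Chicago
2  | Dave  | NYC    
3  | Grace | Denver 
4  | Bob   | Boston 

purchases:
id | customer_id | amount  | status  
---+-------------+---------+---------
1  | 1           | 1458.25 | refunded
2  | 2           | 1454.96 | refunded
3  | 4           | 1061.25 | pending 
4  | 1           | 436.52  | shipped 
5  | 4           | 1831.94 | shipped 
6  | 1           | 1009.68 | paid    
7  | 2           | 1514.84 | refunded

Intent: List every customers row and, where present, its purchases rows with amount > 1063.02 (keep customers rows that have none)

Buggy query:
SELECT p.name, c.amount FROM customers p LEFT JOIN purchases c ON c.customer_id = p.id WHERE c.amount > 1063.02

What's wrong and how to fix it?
Bug: Filtering c.amount in WHERE discards the NULL rows produced by LEFT JOIN, turning it into an inner join

Fix: Put 'c.amount > 1063.02' in the JOIN's ON clause instead of WHERE

Corrected query:
SELECT p.name, c.amount FROM customers p LEFT JOIN purchases c ON c.customer_id = p.id AND c.amount > 1063.02

Result:
name  | amount 
------+--------
Eve   | 1458.25
Dave  | 1454.96
Dave  | 1514.84
Grace | NULL   
Bob   | 1831.94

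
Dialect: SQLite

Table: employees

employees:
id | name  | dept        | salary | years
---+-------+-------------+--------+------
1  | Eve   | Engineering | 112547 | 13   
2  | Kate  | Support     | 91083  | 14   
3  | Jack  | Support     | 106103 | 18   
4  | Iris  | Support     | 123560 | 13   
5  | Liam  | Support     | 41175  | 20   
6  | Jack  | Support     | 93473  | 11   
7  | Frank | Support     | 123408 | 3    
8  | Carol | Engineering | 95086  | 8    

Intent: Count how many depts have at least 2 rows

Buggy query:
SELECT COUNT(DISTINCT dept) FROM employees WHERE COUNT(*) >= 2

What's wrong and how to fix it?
Bug: WHERE filters individual rows, not groups, so a group-level COUNT is invalid there

Fix: Use a subquery that GROUPs and filters with HAVING, then count its rows

Corrected query:
SELECT COUNT(*) FROM (SELECT dept FROM employees GROUP BY dept HAVING COUNT(*) >= 2)

Result:
COUNT(*)
--------
2       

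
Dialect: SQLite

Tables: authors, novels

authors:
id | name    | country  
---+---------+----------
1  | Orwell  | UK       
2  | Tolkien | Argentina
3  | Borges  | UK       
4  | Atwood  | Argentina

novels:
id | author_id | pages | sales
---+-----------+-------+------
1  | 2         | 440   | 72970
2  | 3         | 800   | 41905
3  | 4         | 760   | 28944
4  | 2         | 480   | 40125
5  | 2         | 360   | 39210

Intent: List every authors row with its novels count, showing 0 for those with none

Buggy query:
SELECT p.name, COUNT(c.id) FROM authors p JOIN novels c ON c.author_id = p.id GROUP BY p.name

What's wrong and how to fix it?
Bug: An inner join excludes parents with zero children

Fix: Switch to LEFT JOIN to retain unmatched parent rows

Corrected query:
SELECT p.name, COUNT(c.id) FROM authors p LEFT JOIN novels c ON c.author_id = p.id GROUP BY p.name

Result:
name    | COUNT(c.id)
--------+------------
Atwood  | 1          
Borges  | 1          
Orwell  | 0          
Tolkien | 3          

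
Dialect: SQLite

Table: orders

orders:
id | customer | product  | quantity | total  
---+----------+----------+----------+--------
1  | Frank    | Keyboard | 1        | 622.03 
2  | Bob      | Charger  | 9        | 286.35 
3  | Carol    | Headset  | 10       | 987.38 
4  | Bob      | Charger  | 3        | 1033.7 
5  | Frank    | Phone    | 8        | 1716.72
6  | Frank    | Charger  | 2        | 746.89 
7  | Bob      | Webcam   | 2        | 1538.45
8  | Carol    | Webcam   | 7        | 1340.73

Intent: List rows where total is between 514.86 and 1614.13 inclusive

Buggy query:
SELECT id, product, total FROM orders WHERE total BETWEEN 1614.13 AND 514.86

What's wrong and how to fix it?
Bug: BETWEEN expects the lower bound first; with 1614.13 AND 514.86 the range is empty

Fix: Write BETWEEN 514.86 AND 1614.13

Corrected query:
SELECT id, product, total FROM orders WHERE total BETWEEN 514.86 AND 1614.13

Result:
id | product  | total  
---+----------+--------
1  | Keyboard | 622.03 
3  | Headset  | 987.38 
4  | Charger  | 1033.7 
6  | Charger  | 746.89 
7  | Webcam   | 1538.45
8  | Webcam   | 1340.73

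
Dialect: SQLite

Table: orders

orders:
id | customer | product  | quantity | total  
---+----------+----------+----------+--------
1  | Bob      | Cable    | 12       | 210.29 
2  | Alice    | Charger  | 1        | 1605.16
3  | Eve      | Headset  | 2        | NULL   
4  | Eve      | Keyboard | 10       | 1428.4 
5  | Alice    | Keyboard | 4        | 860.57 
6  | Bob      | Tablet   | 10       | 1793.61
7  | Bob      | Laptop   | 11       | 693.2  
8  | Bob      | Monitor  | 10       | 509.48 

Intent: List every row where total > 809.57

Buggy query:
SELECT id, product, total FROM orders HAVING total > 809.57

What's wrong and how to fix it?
Bug: This is a non-aggregate query (no GROUP BY, no aggregates), so in SQLite the HAVING clause is invalid here; a row-level condition belongs in WHERE

Fix: Replace HAVING with WHERE since the condition applies to individual rows

Corrected query:
SELECT id, product, total FROM orders WHERE total > 809.57

Result:
id | product  | total  
---+----------+--------
2  | Charger  | 1605.16
4  | Keyboard | 1428.4 
5  | Keyboard | 860.57 
6  | Tablet   | 1793.61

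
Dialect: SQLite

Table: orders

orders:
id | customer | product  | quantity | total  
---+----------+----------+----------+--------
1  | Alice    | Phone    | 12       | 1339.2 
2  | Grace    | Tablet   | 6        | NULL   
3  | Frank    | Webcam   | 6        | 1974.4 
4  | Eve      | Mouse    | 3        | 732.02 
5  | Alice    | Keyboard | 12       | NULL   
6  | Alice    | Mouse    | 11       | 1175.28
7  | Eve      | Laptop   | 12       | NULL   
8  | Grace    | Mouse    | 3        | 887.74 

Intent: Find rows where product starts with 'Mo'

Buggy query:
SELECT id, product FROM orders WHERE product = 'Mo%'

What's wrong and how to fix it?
Bug: '=' compares the literal string including the % character; pattern matching needs LIKE

Fix: Use LIKE for wildcard pattern matching

Corrected query:
SELECT id, product FROM orders WHERE product LIKE 'Mo%'

Result:
id | product
---+--------
4  | Mouse  
6  | Mouse  
8  | Mouse  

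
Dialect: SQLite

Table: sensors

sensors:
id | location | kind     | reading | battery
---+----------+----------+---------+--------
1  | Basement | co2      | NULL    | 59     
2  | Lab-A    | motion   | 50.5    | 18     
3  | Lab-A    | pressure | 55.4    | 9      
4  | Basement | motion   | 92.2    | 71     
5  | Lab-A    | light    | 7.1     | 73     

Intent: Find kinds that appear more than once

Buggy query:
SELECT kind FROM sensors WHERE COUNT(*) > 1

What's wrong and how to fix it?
Bug: COUNT(*) is an aggregate and cannot be used in WHERE

Fix: Group first, then use HAVING for the count condition

Corrected query:
SELECT kind FROM sensors GROUP BY kind HAVING COUNT(*) > 1

Result:
kind  
------
motion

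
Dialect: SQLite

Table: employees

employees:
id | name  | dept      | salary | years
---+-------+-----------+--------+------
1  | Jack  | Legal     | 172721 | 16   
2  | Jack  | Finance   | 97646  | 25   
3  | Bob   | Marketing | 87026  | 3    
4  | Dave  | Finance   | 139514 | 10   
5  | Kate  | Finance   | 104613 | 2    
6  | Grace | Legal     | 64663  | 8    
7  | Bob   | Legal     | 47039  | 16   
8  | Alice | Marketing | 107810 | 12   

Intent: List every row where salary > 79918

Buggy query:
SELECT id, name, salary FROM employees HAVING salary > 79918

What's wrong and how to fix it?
Bug: HAVING filters the output of aggregation, but this query has no GROUP BY and no aggregate functions, so SQLite rejects it (HAVING clause on a non-aggregate query); the condition here is per row

Fix: Use WHERE for row-level filtering

Corrected query:
SELECT id, name, salary FROM employees WHERE salary > 79918

Result:
id | name  | salary
---+-------+-------
1  | Jack  | 172721
2  | Jack  | 97646 
3  | Bob   | 87026 
4  | Dave  | 139514
5  | Kate  | 104613
8  | Alice | 107810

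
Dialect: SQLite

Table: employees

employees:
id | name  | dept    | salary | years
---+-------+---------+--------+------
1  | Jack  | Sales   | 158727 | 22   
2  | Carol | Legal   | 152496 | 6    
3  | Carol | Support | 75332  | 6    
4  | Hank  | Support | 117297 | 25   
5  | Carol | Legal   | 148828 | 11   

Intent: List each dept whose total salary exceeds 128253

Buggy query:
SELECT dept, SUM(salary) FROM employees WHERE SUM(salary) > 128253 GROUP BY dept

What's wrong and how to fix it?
Bug: Aggregate functions cannot appear in a WHERE clause

Fix: Move the aggregate condition to a HAVING clause

Corrected query:
SELECT dept, SUM(salary) FROM employees GROUP BY dept HAVING SUM(salary) > 128253

Result:
dept    | SUM(salary)
--------+------------
Legal   | 301324     
Sales   | 158727     
Support | 192629     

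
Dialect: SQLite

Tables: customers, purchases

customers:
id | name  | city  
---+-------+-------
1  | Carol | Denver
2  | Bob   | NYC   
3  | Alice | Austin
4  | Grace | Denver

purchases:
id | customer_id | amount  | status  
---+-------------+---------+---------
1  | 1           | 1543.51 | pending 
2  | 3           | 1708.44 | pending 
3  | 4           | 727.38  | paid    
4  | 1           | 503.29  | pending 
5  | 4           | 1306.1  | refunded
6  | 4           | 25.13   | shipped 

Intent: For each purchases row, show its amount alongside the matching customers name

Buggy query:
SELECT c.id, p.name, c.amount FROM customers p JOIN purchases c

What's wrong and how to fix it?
Bug: Missing join condition: each purchases row is matched to all customers rows instead of just its own

Fix: Add ON c.customer_id = p.id to the JOIN

Corrected query:
SELECT c.id, p.name, c.amount FROM customers p JOIN purchases c ON c.customer_id = p.id

Result:
id | name  | amount 
---+-------+--------
1  | Carol | 1543.51
2  | Alice | 1708.44
3  | Grace | 727.38 
4  | Carol | 503.29 
5  | Grace | 1306.1 
6  | Grace | 25.13  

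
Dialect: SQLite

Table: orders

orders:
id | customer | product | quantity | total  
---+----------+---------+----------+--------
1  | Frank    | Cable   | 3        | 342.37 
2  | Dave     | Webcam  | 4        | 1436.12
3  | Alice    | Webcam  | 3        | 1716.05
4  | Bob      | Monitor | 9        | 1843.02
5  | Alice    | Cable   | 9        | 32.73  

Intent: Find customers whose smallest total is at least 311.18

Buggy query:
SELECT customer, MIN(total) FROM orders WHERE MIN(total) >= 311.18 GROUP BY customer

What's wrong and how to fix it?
Bug: MIN() in WHERE is a misuse of aggregate

Fix: Use HAVING for the per-group MIN condition

Corrected query:
SELECT customer, MIN(total) FROM orders GROUP BY customer HAVING MIN(total) >= 311.18

Result:
customer | MIN(total)
---------+-----------
Bob      | 1843.02   
Dave     | 1436.12   
Frank    | 342.37    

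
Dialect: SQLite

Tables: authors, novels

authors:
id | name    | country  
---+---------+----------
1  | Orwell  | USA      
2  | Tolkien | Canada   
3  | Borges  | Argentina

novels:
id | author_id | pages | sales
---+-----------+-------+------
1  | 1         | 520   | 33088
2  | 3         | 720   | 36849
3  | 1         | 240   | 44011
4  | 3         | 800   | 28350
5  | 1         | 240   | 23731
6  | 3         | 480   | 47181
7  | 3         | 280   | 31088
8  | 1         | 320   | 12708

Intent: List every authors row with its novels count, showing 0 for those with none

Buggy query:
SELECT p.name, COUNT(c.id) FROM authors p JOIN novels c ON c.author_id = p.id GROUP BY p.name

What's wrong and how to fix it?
Bug: INNER JOIN drops authors rows that have no matching novels rows

Fix: Use LEFT JOIN so parents without children still appear (COUNT(c.id) gives 0)

Corrected query:
SELECT p.name, COUNT(c.id) FROM authors p LEFT JOIN novels c ON c.author_id = p.id GROUP BY p.name

Result:
name    | COUNT(c.id)
--------+------------
Borges  | 4          
Orwell  | 4          
Tolkien | 0          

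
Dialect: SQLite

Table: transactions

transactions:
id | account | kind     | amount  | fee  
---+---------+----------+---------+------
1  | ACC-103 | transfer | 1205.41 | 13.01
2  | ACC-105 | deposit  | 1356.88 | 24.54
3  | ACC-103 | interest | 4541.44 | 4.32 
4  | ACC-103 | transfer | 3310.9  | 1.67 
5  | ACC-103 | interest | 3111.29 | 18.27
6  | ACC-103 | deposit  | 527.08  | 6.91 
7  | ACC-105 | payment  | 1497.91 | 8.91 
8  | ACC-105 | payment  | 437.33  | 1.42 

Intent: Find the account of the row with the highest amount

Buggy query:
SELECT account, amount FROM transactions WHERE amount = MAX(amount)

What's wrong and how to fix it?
Bug: WHERE is evaluated per row; an aggregate over the whole table isn't defined there

Fix: Wrap MAX in a scalar subquery so WHERE compares against a single value

Corrected query:
SELECT account, amount FROM transactions WHERE amount = (SELECT MAX(amount) FROM transactions)

Result:
account | amount 
--------+--------
ACC-103 | 4541.44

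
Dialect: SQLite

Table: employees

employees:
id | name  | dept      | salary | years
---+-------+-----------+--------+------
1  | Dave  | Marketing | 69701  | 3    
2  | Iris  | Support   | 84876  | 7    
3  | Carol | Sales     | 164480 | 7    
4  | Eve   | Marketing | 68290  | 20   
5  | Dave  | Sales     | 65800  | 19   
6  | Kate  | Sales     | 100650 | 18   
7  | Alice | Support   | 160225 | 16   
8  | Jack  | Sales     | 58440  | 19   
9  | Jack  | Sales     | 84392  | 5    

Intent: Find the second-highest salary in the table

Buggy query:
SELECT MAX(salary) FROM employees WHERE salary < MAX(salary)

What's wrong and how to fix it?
Bug: The inner MAX is an aggregate inside WHERE, which is not allowed

Fix: Put the inner MAX in a scalar subquery

Corrected query:
SELECT MAX(salary) FROM employees WHERE salary < (SELECT MAX(salary) FROM employees)

Result:
MAX(salary)
-----------
160225     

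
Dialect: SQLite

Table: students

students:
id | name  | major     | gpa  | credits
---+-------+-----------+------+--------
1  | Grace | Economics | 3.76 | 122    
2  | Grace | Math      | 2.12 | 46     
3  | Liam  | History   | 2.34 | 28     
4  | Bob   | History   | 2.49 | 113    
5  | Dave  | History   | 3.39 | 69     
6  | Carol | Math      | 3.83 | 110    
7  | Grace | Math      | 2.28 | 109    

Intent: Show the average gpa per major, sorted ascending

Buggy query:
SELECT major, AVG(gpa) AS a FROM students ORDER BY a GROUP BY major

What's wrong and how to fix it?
Bug: ORDER BY appears before GROUP BY; SQL clause order requires GROUP BY first

Fix: Move ORDER BY to the end, after GROUP BY

Corrected query:
SELECT major, AVG(gpa) AS a FROM students GROUP BY major ORDER BY a

Result:
major     | a       
----------+---------
History   | 2.74    
Math      | 2.743333
Economics | 3.76    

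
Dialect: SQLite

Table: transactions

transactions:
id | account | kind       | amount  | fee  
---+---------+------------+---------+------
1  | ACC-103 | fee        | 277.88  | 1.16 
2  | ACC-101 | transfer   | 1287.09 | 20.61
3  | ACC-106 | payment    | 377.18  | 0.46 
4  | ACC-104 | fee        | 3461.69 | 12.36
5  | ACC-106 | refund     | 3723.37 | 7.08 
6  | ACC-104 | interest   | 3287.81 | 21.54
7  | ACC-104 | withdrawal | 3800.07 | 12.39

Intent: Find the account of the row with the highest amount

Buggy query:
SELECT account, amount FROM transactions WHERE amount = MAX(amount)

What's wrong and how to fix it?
Bug: WHERE is evaluated per row; an aggregate over the whole table isn't defined there

Fix: Use a subquery: WHERE amount = (SELECT MAX(amount) FROM transactions)

Corrected query:
SELECT account, amount FROM transactions WHERE amount = (SELECT MAX(amount) FROM transactions)

Result:
account | amount 
--------+--------
ACC-104 | 3800.07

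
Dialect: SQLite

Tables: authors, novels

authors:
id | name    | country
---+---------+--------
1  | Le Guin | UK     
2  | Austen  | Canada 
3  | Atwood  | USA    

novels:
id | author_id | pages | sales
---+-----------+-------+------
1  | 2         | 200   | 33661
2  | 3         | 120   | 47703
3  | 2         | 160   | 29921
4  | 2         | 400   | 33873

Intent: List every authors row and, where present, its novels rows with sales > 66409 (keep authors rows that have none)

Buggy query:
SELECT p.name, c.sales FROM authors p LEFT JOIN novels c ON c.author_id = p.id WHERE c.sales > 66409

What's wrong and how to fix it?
Bug: A WHERE condition on the right-hand table after LEFT JOIN drops unmatched parents

Fix: Put 'c.sales > 66409' in the JOIN's ON clause instead of WHERE

Corrected query:
SELECT p.name, c.sales FROM authors p LEFT JOIN novels c ON c.author_id = p.id AND c.sales > 66409

Result:
name    | sales
--------+------
Le Guin | NULL 
Austen  | NULL 
Atwood  | NULL 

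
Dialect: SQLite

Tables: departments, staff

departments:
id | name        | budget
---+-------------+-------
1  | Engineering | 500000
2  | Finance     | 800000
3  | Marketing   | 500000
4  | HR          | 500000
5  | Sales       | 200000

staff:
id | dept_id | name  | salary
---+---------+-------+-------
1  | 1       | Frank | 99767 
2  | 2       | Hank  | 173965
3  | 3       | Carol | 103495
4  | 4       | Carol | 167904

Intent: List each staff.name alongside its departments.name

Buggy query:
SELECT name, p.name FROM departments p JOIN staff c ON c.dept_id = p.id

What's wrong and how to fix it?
Bug: Both tables have a 'name' column; the unqualified reference is ambiguous

Fix: Qualify the column with its table alias (c.name)

Corrected query:
SELECT c.name, p.name FROM departments p JOIN staff c ON c.dept_id = p.id

Result:
name  | name       
------+------------
Frank | Engineering
Hank  | Finance    
Carol | Marketing  
Carol | HR         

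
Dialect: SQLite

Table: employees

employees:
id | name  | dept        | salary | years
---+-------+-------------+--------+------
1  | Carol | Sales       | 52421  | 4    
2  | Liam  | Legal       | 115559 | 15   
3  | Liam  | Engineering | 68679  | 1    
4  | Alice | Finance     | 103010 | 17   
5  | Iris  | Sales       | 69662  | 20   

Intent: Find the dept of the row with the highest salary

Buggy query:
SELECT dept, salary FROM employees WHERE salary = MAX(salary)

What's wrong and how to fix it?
Bug: WHERE is evaluated per row; an aggregate over the whole table isn't defined there

Fix: Use a subquery: WHERE salary = (SELECT MAX(salary) FROM employees)

Corrected query:
SELECT dept, salary FROM employees WHERE salary = (SELECT MAX(salary) FROM employees)

Result:
dept  | salary
------+-------
Legal | 115559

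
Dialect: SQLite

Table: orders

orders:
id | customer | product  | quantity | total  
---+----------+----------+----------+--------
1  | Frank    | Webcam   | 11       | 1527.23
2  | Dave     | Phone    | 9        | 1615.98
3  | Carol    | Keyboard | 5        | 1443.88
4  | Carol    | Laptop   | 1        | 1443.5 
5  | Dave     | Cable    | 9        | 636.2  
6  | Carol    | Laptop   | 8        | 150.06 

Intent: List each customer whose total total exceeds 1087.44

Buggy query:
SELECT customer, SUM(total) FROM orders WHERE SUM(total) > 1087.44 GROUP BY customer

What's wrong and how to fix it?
Bug: Aggregate functions cannot appear in a WHERE clause

Fix: Use HAVING (which filters groups after aggregation) instead of WHERE

Corrected query:
SELECT customer, SUM(total) FROM orders GROUP BY customer HAVING SUM(total) > 1087.44

Result:
customer | SUM(total)
---------+-----------
Carol    | 3037.44   
Dave     | 2252.18   
Frank    | 1527.23   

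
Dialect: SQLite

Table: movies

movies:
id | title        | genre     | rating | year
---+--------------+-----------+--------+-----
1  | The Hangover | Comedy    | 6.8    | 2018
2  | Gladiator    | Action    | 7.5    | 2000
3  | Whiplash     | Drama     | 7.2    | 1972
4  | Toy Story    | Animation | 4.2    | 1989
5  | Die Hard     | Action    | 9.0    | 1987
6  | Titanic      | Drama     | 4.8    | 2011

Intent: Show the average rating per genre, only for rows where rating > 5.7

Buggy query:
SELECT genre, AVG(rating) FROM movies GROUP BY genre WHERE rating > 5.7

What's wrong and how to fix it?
Bug: Row-level WHERE must come before GROUP BY in the clause order

Fix: Move the WHERE clause before GROUP BY

Corrected query:
SELECT genre, AVG(rating) FROM movies WHERE rating > 5.7 GROUP BY genre

Result:
genre  | AVG(rating)
-------+------------
Action | 8.25       
Comedy | 6.8        
Drama  | 7.2        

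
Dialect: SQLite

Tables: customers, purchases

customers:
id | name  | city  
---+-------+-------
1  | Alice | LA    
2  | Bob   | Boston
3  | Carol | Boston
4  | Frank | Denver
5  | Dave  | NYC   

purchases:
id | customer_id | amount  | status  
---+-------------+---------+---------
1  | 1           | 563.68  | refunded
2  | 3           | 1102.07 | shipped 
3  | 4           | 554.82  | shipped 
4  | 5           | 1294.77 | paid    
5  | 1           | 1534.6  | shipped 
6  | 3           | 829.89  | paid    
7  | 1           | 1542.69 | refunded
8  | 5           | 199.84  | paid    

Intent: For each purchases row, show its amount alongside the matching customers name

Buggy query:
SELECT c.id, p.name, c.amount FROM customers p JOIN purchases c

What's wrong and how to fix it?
Bug: Missing join condition: each purchases row is matched to all customers rows instead of just its own

Fix: Specify the join condition linking the foreign key to the parent id

Corrected query:
SELECT c.id, p.name, c.amount FROM customers p JOIN purchases c ON c.customer_id = p.id

Result:
id | name  | amount 
---+-------+--------
1  | Alice | 563.68 
2  | Carol | 1102.07
3  | Frank | 554.82 
4  | Dave  | 1294.77
5  | Alice | 1534.6 
6  | Carol | 829.89 
7  | Alice | 1542.69
8  | Dave  | 199.84 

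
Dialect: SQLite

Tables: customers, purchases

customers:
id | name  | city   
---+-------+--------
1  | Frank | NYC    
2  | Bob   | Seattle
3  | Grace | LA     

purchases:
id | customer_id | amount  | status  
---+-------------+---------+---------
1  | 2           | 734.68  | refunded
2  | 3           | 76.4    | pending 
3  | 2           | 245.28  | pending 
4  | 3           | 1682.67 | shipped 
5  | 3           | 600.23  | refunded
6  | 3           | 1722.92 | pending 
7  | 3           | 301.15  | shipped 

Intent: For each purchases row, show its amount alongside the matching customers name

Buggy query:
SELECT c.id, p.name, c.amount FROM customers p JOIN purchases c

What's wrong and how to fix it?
Bug: Missing join condition: each purchases row is matched to all customers rows instead of just its own

Fix: Add ON c.customer_id = p.id to the JOIN

Corrected query:
SELECT c.id, p.name, c.amount FROM customers p JOIN purchases c ON c.customer_id = p.id

Result:
id | name  | amount 
---+-------+--------
1  | Bob   | 734.68 
2  | Grace | 76.4   
3  | Bob   | 245.28 
4  | Grace | 1682.67
5  | Grace | 600.23 
6  | Grace | 1722.92
7  | Grace | 301.15 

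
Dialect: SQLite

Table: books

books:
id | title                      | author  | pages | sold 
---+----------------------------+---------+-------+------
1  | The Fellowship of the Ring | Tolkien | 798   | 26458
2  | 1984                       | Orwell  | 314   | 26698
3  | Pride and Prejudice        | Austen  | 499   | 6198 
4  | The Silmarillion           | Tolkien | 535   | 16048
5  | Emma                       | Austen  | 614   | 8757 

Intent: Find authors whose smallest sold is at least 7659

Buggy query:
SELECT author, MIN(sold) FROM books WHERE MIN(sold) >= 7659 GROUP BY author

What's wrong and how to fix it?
Bug: Aggregates like MIN are computed per group after WHERE runs

Fix: Replace WHERE with HAVING after the GROUP BY

Corrected query:
SELECT author, MIN(sold) FROM books GROUP BY author HAVING MIN(sold) >= 7659

Result:
author  | MIN(sold)
--------+----------
Orwell  | 26698    
Tolkien | 16048    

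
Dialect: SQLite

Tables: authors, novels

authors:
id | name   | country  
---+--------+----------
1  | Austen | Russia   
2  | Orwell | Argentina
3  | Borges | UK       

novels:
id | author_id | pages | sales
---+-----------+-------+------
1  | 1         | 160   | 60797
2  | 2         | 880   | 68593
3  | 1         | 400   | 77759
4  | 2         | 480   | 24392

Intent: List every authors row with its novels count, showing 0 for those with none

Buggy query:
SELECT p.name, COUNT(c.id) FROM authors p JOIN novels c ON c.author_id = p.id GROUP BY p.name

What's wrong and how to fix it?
Bug: An inner join excludes parents with zero children

Fix: Use LEFT JOIN so parents without children still appear (COUNT(c.id) gives 0)

Corrected query:
SELECT p.name, COUNT(c.id) FROM authors p LEFT JOIN novels c ON c.author_id = p.id GROUP BY p.name

Result:
name   | COUNT(c.id)
-------+------------
Austen | 2          
Borges | 0          
Orwell | 2          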